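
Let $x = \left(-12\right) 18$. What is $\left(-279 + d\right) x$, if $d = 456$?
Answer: $-38232$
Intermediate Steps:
$x = -216$
$\left(-279 + d\right) x = \left(-279 + 456\right) \left(-216\right) = 177 \left(-216\right) = -38232$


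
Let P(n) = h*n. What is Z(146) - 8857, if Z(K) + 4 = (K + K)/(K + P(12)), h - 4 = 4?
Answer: -1072035/121 ≈ -8859.8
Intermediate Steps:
h = 8 (h = 4 + 4 = 8)
P(n) = 8*n
Z(K) = -4 + 2*K/(96 + K) (Z(K) = -4 + (K + K)/(K + 8*12) = -4 + (2*K)/(K + 96) = -4 + (2*K)/(96 + K) = -4 + 2*K/(96 + K))
Z(146) - 8857 = 2*(-192 - 1*146)/(96 + 146) - 8857 = 2*(-192 - 146)/242 - 8857 = 2*(1/242)*(-338) - 8857 = -338/121 - 8857 = -1072035/121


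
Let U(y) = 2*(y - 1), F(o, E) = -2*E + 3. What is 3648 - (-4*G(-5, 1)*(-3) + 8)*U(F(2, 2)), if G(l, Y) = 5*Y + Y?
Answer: 3968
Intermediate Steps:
F(o, E) = 3 - 2*E
U(y) = -2 + 2*y (U(y) = 2*(-1 + y) = -2 + 2*y)
G(l, Y) = 6*Y
3648 - (-4*G(-5, 1)*(-3) + 8)*U(F(2, 2)) = 3648 - (-24*(-3) + 8)*(-2 + 2*(3 - 2*2)) = 3648 - (-4*6*(-3) + 8)*(-2 + 2*(3 - 4)) = 3648 - (-24*(-3) + 8)*(-2 + 2*(-1)) = 3648 - (72 + 8)*(-2 - 2) = 3648 - 80*(-4) = 3648 - 1*(-320) = 3648 + 320 = 3968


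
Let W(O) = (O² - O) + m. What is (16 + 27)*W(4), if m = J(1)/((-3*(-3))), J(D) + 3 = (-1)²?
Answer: 4558/9 ≈ 506.44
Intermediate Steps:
J(D) = -2 (J(D) = -3 + (-1)² = -3 + 1 = -2)
m = -2/9 (m = -2/((-3*(-3))) = -2/9 ≈ -0.22222)
W(O) = -2/9 + O² - O (W(O) = (O² - O) - 2/9 = -2/9 + O² - O)
(16 + 27)*W(4) = (16 + 27)*(-2/9 + 4² - 1*4) = 43*(-2/9 + 16 - 4) = 43*(106/9) = 4558/9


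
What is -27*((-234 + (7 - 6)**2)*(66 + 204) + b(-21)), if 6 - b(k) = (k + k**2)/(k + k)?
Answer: 1698138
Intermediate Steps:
b(k) = 6 - (k + k**2)/(2*k) (b(k) = 6 - (k + k**2)/(k + k) = 6 - (k + k**2)/(2*k))
-27*((-234 + (7 - 6)**2)*(66 + 204) + b(-21)) = -27*((-234 + (7 - 6)**2)*(66 + 204) + (11/2 - 1/2*(-21))) = -27*((-234 + 1**2)*270 + (11/2 + 21/2)) = -27*((-234 + 1)*270 + 16) = -27*(-233*270 + 16) = -27*(-62910 + 16) = -27*(-62894) = 1698138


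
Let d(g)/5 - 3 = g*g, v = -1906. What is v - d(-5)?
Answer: -2046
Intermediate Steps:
d(g) = 15 + 5*g**2 (d(g) = 15 + 5*(g*g) = 15 + 5*g**2)
v - d(-5) = -1906 - (15 + 5*(-5)**2) = -1906 - (15 + 5*25) = -1906 - (15 + 125) = -1906 - 1*140 = -1906 - 140 = -2046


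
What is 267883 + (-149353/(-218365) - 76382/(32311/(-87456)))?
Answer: 3348770064843608/7055591515 ≈ 4.7463e+5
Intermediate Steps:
267883 + (-149353/(-218365) - 76382/(32311/(-87456))) = 267883 + (-149353*(-1/218365) - 76382/(32311*(-1/87456))) = 267883 + (149353/218365 - 76382/(-32311/87456)) = 267883 + (149353/218365 - 76382*(-87456/32311)) = 267883 + (149353/218365 + 6680064192/32311) = 267883 + 1458697043030863/7055591515 = 3348770064843608/7055591515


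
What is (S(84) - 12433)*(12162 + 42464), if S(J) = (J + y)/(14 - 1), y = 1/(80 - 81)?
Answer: -678816292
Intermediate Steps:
y = -1 (y = 1/(-1) = -1)
S(J) = -1/13 + J/13 (S(J) = (J - 1)/(14 - 1) = (-1 + J)/13 = (-1 + J)*(1/13) = -1/13 + J/13)
(S(84) - 12433)*(12162 + 42464) = ((-1/13 + (1/13)*84) - 12433)*(12162 + 42464) = ((-1/13 + 84/13) - 12433)*54626 = (83/13 - 12433)*54626 = -161546/13*54626 = -678816292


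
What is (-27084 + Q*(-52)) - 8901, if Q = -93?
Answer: -31149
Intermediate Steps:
(-27084 + Q*(-52)) - 8901 = (-27084 - 93*(-52)) - 8901 = (-27084 + 4836) - 8901 = -22248 - 8901 = -31149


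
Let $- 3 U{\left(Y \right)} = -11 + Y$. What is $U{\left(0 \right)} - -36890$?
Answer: $\frac{110681}{3} \approx 36894.0$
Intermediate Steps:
$U{\left(Y \right)} = \frac{11}{3} - \frac{Y}{3}$ ($U{\left(Y \right)} = - \frac{-11 + Y}{3} = \frac{11}{3} - \frac{Y}{3}$)
$U{\left(0 \right)} - -36890 = \left(\frac{11}{3} - 0\right) - -36890 = \left(\frac{11}{3} + 0\right) + 36890 = \frac{11}{3} + 36890 = \frac{110681}{3}$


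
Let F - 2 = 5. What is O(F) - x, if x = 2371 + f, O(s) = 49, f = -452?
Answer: -1870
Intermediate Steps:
F = 7 (F = 2 + 5 = 7)
x = 1919 (x = 2371 - 452 = 1919)
O(F) - x = 49 - 1*1919 = 49 - 1919 = -1870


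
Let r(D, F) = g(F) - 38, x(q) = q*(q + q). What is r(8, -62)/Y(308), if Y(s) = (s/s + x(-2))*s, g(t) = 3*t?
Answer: -8/99 ≈ -0.080808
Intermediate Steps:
x(q) = 2*q² (x(q) = q*(2*q) = 2*q²)
r(D, F) = -38 + 3*F (r(D, F) = 3*F - 38 = -38 + 3*F)
Y(s) = 9*s (Y(s) = (s/s + 2*(-2)²)*s = (1 + 2*4)*s = (1 + 8)*s = 9*s)
r(8, -62)/Y(308) = (-38 + 3*(-62))/((9*308)) = (-38 - 186)/2772 = -224*1/2772 = -8/99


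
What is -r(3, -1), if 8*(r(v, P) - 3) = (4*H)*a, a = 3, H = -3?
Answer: 3/2 ≈ 1.5000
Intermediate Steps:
r(v, P) = -3/2 (r(v, P) = 3 + ((4*(-3))*3)/8 = 3 + (-12*3)/8 = 3 + (1/8)*(-36) = 3 - 9/2 = -3/2)
-r(3, -1) = -1*(-3/2) = 3/2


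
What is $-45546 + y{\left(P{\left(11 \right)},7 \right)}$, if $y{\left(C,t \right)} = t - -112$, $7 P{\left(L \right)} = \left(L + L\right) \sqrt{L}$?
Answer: $-45427$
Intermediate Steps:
$P{\left(L \right)} = \frac{2 L^{\frac{3}{2}}}{7}$ ($P{\left(L \right)} = \frac{\left(L + L\right) \sqrt{L}}{7} = \frac{2 L \sqrt{L}}{7} = \frac{2 L^{\frac{3}{2}}}{7}$)
$y{\left(C,t \right)} = 112 + t$ ($y{\left(C,t \right)} = t + 112 = 112 + t$)
$-45546 + y{\left(P{\left(11 \right)},7 \right)} = -45546 + \left(112 + 7\right) = -45546 + 119 = -45427$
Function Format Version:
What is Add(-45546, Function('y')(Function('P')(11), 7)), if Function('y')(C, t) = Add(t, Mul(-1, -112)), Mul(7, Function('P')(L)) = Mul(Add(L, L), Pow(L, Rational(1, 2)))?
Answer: -45427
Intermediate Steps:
Function('P')(L) = Mul(Rational(2, 7), Pow(L, Rational(3, 2))) (Function('P')(L) = Mul(Rational(1, 7), Mul(Add(L, L), Pow(L, Rational(1, 2)))) = Mul(Rational(1, 7), Mul(Mul(2, L), Pow(L, Rational(1, 2)))) = Mul(Rational(1, 7), Mul(2, Pow(L, Rational(3, 2)))) = Mul(Rational(2, 7), Pow(L, Rational(3, 2))))
Function('y')(C, t) = Add(112, t) (Function('y')(C, t) = Add(t, 112) = Add(112, t))
Add(-45546, Function('y')(Function('P')(11), 7)) = Add(-45546, Add(112, 7)) = Add(-45546, 119) = -45427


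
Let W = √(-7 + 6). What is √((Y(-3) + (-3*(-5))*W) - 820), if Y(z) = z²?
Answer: √(-811 + 15*I) ≈ 0.2633 + 28.479*I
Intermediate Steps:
W = I (W = √(-1) = I ≈ 1.0*I)
√((Y(-3) + (-3*(-5))*W) - 820) = √(((-3)² + (-3*(-5))*I) - 820) = √((9 + 15*I) - 820) = √(-811 + 15*I)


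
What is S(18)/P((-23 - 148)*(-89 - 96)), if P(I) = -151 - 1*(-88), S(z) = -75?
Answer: 25/21 ≈ 1.1905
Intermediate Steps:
P(I) = -63 (P(I) = -151 + 88 = -63)
S(18)/P((-23 - 148)*(-89 - 96)) = -75/(-63) = -75*(-1/63) = 25/21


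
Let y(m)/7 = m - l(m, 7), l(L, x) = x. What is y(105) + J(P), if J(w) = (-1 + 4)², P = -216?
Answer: 695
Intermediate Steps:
J(w) = 9 (J(w) = 3² = 9)
y(m) = -49 + 7*m (y(m) = 7*(m - 1*7) = 7*(m - 7) = 7*(-7 + m) = -49 + 7*m)
y(105) + J(P) = (-49 + 7*105) + 9 = (-49 + 735) + 9 = 686 + 9 = 695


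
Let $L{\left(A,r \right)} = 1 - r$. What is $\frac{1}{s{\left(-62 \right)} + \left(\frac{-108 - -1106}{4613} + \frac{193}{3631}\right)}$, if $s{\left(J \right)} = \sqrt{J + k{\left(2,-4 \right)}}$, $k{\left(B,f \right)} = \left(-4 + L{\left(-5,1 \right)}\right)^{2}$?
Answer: $\frac{75609397982741}{12925948045103423} - \frac{280555900538809 i \sqrt{46}}{12925948045103423} \approx 0.0058494 - 0.14721 i$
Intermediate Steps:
$k{\left(B,f \right)} = 16$ ($k{\left(B,f \right)} = \left(-4 + \left(1 - 1\right)\right)^{2} = \left(-4 + 0\right)^{2} = \left(-4\right)^{2} = 16$)
$s{\left(J \right)} = \sqrt{16 + J}$ ($s{\left(J \right)} = \sqrt{J + 16} = \sqrt{16 + J}$)
$\frac{1}{s{\left(-62 \right)} + \left(\frac{-108 - -1106}{4613} + \frac{193}{3631}\right)} = \frac{1}{\sqrt{16 - 62} + \left(\frac{-108 - -1106}{4613} + \frac{193}{3631}\right)} = \frac{1}{\sqrt{-46} + \left(\left(-108 + 1106\right) \frac{1}{4613} + 193 \cdot \frac{1}{3631}\right)} = \frac{1}{i \sqrt{46} + \left(998 \cdot \frac{1}{4613} + \frac{193}{3631}\right)} = \frac{1}{i \sqrt{46} + \left(\frac{998}{4613} + \frac{193}{3631}\right)} = \frac{1}{i \sqrt{46} + \frac{4514047}{16749803}} = \frac{1}{\frac{4514047}{16749803} + i \sqrt{46}}$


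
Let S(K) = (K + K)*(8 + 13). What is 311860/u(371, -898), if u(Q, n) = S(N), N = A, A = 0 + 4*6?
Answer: 77965/252 ≈ 309.38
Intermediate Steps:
A = 24 (A = 0 + 24 = 24)
N = 24
S(K) = 42*K (S(K) = (2*K)*21 = 42*K)
u(Q, n) = 1008 (u(Q, n) = 42*24 = 1008)
311860/u(371, -898) = 311860/1008 = 311860*(1/1008) = 77965/252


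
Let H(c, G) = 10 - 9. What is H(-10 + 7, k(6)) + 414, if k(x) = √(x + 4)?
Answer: 415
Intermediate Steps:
k(x) = √(4 + x)
H(c, G) = 1
H(-10 + 7, k(6)) + 414 = 1 + 414 = 415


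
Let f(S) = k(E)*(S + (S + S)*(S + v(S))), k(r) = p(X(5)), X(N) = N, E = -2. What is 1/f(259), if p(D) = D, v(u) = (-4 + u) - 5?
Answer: 1/1319605 ≈ 7.5780e-7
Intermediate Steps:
v(u) = -9 + u
k(r) = 5
f(S) = 5*S + 10*S*(-9 + 2*S) (f(S) = 5*(S + (S + S)*(S + (-9 + S))) = 5*(S + (2*S)*(-9 + 2*S)) = 5*(S + 2*S*(-9 + 2*S)) = 5*S + 10*S*(-9 + 2*S))
1/f(259) = 1/(5*259*(-17 + 4*259)) = 1/(5*259*(-17 + 1036)) = 1/(5*259*1019) = 1/1319605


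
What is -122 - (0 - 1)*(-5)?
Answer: -127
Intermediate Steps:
-122 - (0 - 1)*(-5) = -122 - (-1)*(-5) = -122 - 1*5 = -122 - 5 = -127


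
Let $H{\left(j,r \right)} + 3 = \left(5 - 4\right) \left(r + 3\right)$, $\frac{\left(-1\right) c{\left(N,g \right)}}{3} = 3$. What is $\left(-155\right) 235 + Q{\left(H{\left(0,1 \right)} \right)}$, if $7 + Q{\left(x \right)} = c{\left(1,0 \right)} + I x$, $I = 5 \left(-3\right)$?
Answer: $-36456$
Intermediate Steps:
$c{\left(N,g \right)} = -9$ ($c{\left(N,g \right)} = \left(-3\right) 3 = -9$)
$H{\left(j,r \right)} = r$ ($H{\left(j,r \right)} = -3 + \left(5 - 4\right) \left(r + 3\right) = -3 + 1 \left(3 + r\right) = -3 + \left(3 + r\right) = r$)
$I = -15$
$Q{\left(x \right)} = -16 - 15 x$ ($Q{\left(x \right)} = -7 - \left(9 + 15 x\right) = -16 - 15 x$)
$\left(-155\right) 235 + Q{\left(H{\left(0,1 \right)} \right)} = \left(-155\right) 235 - 31 = -36425 - 31 = -36456$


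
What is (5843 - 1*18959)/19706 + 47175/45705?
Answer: 11005459/30022091 ≈ 0.36658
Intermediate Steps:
(5843 - 1*18959)/19706 + 47175/45705 = (5843 - 18959)*(1/19706) + 47175*(1/45705) = -13116*1/19706 + 3145/3047 = -6558/9853 + 3145/3047 = 11005459/30022091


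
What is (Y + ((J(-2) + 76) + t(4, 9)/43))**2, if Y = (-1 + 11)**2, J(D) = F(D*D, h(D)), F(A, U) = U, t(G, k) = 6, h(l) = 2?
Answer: 58675600/1849 ≈ 31734.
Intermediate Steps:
J(D) = 2
Y = 100 (Y = 10**2 = 100)
(Y + ((J(-2) + 76) + t(4, 9)/43))**2 = (100 + ((2 + 76) + 6/43))**2 = (100 + (78 + 6*(1/43)))**2 = (100 + (78 + 6/43))**2 = (100 + 3360/43)**2 = (7660/43)**2 = 58675600/1849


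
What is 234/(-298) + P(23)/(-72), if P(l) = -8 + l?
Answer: -3553/3576 ≈ -0.99357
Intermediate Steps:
234/(-298) + P(23)/(-72) = 234/(-298) + (-8 + 23)/(-72) = 234*(-1/298) + 15*(-1/72) = -117/149 - 5/24 = -3553/3576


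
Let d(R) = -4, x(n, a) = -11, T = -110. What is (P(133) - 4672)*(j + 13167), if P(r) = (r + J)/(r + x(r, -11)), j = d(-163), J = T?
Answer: -7502396643/122 ≈ -6.1495e+7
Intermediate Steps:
J = -110
j = -4
P(r) = (-110 + r)/(-11 + r) (P(r) = (r - 110)/(r - 11) = (-110 + r)/(-11 + r))
(P(133) - 4672)*(j + 13167) = ((-110 + 133)/(-11 + 133) - 4672)*(-4 + 13167) = (23/122 - 4672)*13163 = -569961/122*13163 = -7502396643/122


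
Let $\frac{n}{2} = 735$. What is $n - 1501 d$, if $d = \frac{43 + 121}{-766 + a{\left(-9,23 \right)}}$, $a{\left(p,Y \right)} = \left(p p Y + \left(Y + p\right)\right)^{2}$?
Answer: $\frac{5177627446}{3522363} \approx 1469.9$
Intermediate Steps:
$n = 1470$ ($n = 2 \cdot 735 = 1470$)
$a{\left(p,Y \right)} = \left(Y + p + Y p^{2}\right)^{2}$ ($a{\left(p,Y \right)} = \left(p^{2} Y + \left(Y + p\right)\right)^{2} = \left(Y p^{2} + \left(Y + p\right)\right)^{2} = \left(Y + p + Y p^{2}\right)^{2}$)
$d = \frac{164}{3522363}$ ($d = \frac{43 + 121}{-766 + \left(23 - 9 + 23 \left(-9\right)^{2}\right)^{2}} = \frac{164}{-766 + \left(23 - 9 + 23 \cdot 81\right)^{2}} = \frac{164}{-766 + \left(23 - 9 + 1863\right)^{2}} = \frac{164}{-766 + 1877^{2}} = \frac{164}{-766 + 3523129} = \frac{164}{3522363} \approx 4.656 \cdot 10^{-5}$)
$n - 1501 d = 1470 - \frac{246164}{3522363} = \frac{5177627446}{3522363}$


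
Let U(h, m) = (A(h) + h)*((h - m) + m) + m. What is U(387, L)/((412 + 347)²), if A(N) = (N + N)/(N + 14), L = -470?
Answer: 2616019/10043847 ≈ 0.26046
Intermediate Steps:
A(N) = 2*N/(14 + N) (A(N) = (2*N)/(14 + N) = 2*N/(14 + N))
U(h, m) = m + h*(h + 2*h/(14 + h)) (U(h, m) = (2*h/(14 + h) + h)*((h - m) + m) + m = (h + 2*h/(14 + h))*h + m = h*(h + 2*h/(14 + h)) + m = m + h*(h + 2*h/(14 + h)))
U(387, L)/((412 + 347)²) = ((2*387² + (14 + 387)*(-470 + 387²))/(14 + 387))/((412 + 347)²) = ((2*149769 + 401*(-470 + 149769))/401)/(759²) = ((299538 + 401*149299)/401)/576081 = ((299538 + 59868899)/401)*(1/576081) = ((1/401)*60168437)*(1/576081) = (60168437/401)*(1/576081) = 2616019/10043847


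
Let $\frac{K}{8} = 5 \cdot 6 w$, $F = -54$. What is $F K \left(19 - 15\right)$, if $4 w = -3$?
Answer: $38880$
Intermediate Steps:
$w = - \frac{3}{4}$ ($w = \frac{1}{4} \left(-3\right) = - \frac{3}{4} \approx -0.75$)
$K = -180$ ($K = 8 \cdot 5 \cdot 6 \left(- \frac{3}{4}\right) = 8 \cdot 30 \left(- \frac{3}{4}\right) = 8 \left(- \frac{45}{2}\right) = -180$)
$F K \left(19 - 15\right) = \left(-54\right) \left(-180\right) \left(19 - 15\right) = 9720 \cdot 4 = 38880$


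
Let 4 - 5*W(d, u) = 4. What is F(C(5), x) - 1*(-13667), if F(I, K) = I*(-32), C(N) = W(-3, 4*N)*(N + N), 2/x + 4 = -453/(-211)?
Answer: 13667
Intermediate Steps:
W(d, u) = 0 (W(d, u) = ⅘ - ⅕*4 = ⅘ - ⅘ = 0)
x = -422/391 (x = 2/(-4 - 453/(-211)) = 2/(-4 - 453*(-1/211)) = 2/(-4 + 453/211) = 2/(-391/211) = 2*(-211/391) = -422/391 ≈ -1.0793)
C(N) = 0 (C(N) = 0*(N + N) = 0*(2*N) = 0)
F(I, K) = -32*I
F(C(5), x) - 1*(-13667) = -32*0 - 1*(-13667) = 0 + 13667 = 13667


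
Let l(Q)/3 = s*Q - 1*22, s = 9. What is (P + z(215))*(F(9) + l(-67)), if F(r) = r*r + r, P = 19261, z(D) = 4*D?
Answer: -35915985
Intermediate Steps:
F(r) = r + r² (F(r) = r² + r = r + r²)
l(Q) = -66 + 27*Q (l(Q) = 3*(9*Q - 1*22) = 3*(9*Q - 22) = 3*(-22 + 9*Q) = -66 + 27*Q)
(P + z(215))*(F(9) + l(-67)) = (19261 + 4*215)*(9*(1 + 9) + (-66 + 27*(-67))) = (19261 + 860)*(9*10 + (-66 - 1809)) = 20121*(90 - 1875) = 20121*(-1785) = -35915985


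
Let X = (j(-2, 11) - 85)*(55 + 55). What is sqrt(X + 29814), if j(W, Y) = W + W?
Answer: 2*sqrt(5006) ≈ 141.51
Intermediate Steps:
j(W, Y) = 2*W
X = -9790 (X = (2*(-2) - 85)*(55 + 55) = (-4 - 85)*110 = -89*110 = -9790)
sqrt(X + 29814) = sqrt(-9790 + 29814) = sqrt(20024) = 2*sqrt(5006)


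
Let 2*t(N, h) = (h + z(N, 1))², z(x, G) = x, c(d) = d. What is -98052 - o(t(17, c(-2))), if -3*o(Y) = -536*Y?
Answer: -118152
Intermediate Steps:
t(N, h) = (N + h)²/2 (t(N, h) = (h + N)²/2 = (N + h)²/2)
o(Y) = 536*Y/3 (o(Y) = -(-536)*Y/3 = 536*Y/3)
-98052 - o(t(17, c(-2))) = -98052 - 536*(17 - 2)²/2/3 = -98052 - 536*(½)*15²/3 = -98052 - 536*(½)*225/3 = -98052 - 536*225/(3*2) = -98052 - 1*20100 = -98052 - 20100 = -118152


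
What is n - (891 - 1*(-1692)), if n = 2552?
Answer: -31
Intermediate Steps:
n - (891 - 1*(-1692)) = 2552 - (891 - 1*(-1692)) = 2552 - (891 + 1692) = 2552 - 1*2583 = 2552 - 2583 = -31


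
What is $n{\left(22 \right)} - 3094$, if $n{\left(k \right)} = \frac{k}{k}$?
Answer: $-3093$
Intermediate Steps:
$n{\left(k \right)} = 1$
$n{\left(22 \right)} - 3094 = 1 - 3094 = -3093$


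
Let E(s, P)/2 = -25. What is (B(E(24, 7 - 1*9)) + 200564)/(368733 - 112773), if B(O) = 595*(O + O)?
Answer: 17633/31995 ≈ 0.55112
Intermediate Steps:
E(s, P) = -50 (E(s, P) = 2*(-25) = -50)
B(O) = 1190*O (B(O) = 595*(2*O) = 1190*O)
(B(E(24, 7 - 1*9)) + 200564)/(368733 - 112773) = (1190*(-50) + 200564)/(368733 - 112773) = (-59500 + 200564)/255960 = 141064*(1/255960) = 17633/31995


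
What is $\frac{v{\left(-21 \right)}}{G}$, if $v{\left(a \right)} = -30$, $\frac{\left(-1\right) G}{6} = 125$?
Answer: $\frac{1}{25} \approx 0.04$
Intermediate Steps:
$G = -750$ ($G = \left(-6\right) 125 = -750$)
$\frac{v{\left(-21 \right)}}{G} = - \frac{30}{-750} = \left(-30\right) \left(- \frac{1}{750}\right) = \frac{1}{25}$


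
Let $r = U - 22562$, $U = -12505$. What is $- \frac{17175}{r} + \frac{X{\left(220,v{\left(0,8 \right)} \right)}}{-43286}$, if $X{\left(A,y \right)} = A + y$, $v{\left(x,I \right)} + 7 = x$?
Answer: $\frac{245322593}{505970054} \approx 0.48486$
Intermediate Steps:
$v{\left(x,I \right)} = -7 + x$
$r = -35067$ ($r = -12505 - 22562 = -35067$)
$- \frac{17175}{r} + \frac{X{\left(220,v{\left(0,8 \right)} \right)}}{-43286} = - \frac{17175}{-35067} + \frac{220 + \left(-7 + 0\right)}{-43286} = \left(-17175\right) \left(- \frac{1}{35067}\right) + \left(220 - 7\right) \left(- \frac{1}{43286}\right) = \frac{5725}{11689} + 213 \left(- \frac{1}{43286}\right) = \frac{5725}{11689} - \frac{213}{43286} = \frac{245322593}{505970054}$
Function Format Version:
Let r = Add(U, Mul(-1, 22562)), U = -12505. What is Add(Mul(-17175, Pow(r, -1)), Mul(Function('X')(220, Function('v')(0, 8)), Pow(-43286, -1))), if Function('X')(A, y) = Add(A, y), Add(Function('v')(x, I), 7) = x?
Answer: Rational(245322593, 505970054) ≈ 0.48486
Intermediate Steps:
Function('v')(x, I) = Add(-7, x)
r = -35067 (r = Add(-12505, Mul(-1, 22562)) = Add(-12505, -22562) = -35067)
Add(Mul(-17175, Pow(r, -1)), Mul(Function('X')(220, Function('v')(0, 8)), Pow(-43286, -1))) = Add(Mul(-17175, Pow(-35067, -1)), Mul(Add(220, Add(-7, 0)), Pow(-43286, -1))) = Add(Mul(-17175, Rational(-1, 35067)), Mul(Add(220, -7), Rational(-1, 43286))) = Add(Rational(5725, 11689), Mul(213, Rational(-1, 43286))) = Add(Rational(5725, 11689), Rational(-213, 43286)) = Rational(245322593, 505970054)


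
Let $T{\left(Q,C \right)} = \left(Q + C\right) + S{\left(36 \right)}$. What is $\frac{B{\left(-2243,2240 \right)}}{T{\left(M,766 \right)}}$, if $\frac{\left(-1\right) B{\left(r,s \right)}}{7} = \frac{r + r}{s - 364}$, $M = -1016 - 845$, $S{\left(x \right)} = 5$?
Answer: $- \frac{2243}{146060} \approx -0.015357$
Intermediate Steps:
$M = -1861$
$B{\left(r,s \right)} = - \frac{14 r}{-364 + s}$ ($B{\left(r,s \right)} = - 7 \frac{r + r}{s - 364} = - 7 \frac{2 r}{-364 + s} = - \frac{14 r}{-364 + s}$)
$T{\left(Q,C \right)} = 5 + C + Q$ ($T{\left(Q,C \right)} = \left(Q + C\right) + 5 = \left(C + Q\right) + 5 = 5 + C + Q$)
$\frac{B{\left(-2243,2240 \right)}}{T{\left(M,766 \right)}} = \frac{\left(-14\right) \left(-2243\right) \frac{1}{-364 + 2240}}{5 + 766 - 1861} = \frac{\left(-14\right) \left(-2243\right) \frac{1}{1876}}{-1090} = \left(-14\right) \left(-2243\right) \frac{1}{1876} \left(- \frac{1}{1090}\right) = \frac{2243}{134} \left(- \frac{1}{1090}\right) = - \frac{2243}{146060}$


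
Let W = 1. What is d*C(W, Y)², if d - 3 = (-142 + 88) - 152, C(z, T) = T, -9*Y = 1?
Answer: -203/81 ≈ -2.5062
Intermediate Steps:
Y = -⅑ (Y = -⅑*1 = -⅑ ≈ -0.11111)
d = -203 (d = 3 + ((-142 + 88) - 152) = 3 + (-54 - 152) = 3 - 206 = -203)
d*C(W, Y)² = -203*(-⅑)² = -203*1/81 = -203/81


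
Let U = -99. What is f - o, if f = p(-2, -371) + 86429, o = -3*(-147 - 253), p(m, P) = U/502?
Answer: 42784859/502 ≈ 85229.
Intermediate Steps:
p(m, P) = -99/502
o = 1200 (o = -3*(-400) = 1200)
f = 43387259/502 (f = -99/502 + 86429 = 43387259/502 ≈ 86429.)
f - o = 43387259/502 - 1*1200 = 43387259/502 - 1200 = 42784859/502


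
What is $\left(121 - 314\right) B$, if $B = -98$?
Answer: $18914$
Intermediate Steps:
$\left(121 - 314\right) B = \left(121 - 314\right) \left(-98\right) = \left(-193\right) \left(-98\right) = 18914$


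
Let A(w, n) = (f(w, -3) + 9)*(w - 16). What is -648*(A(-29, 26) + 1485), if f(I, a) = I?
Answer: -1545480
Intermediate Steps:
A(w, n) = (-16 + w)*(9 + w) (A(w, n) = (w + 9)*(w - 16) = (9 + w)*(-16 + w) = (-16 + w)*(9 + w))
-648*(A(-29, 26) + 1485) = -648*((-144 + (-29)² - 7*(-29)) + 1485) = -648*((-144 + 841 + 203) + 1485) = -648*(900 + 1485) = -648*2385 = -1545480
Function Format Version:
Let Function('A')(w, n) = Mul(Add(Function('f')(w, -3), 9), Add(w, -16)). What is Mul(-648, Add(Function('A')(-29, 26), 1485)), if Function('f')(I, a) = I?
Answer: -1545480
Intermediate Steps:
Function('A')(w, n) = Mul(Add(-16, w), Add(9, w)) (Function('A')(w, n) = Mul(Add(w, 9), Add(w, -16)) = Mul(Add(9, w), Add(-16, w)) = Mul(Add(-16, w), Add(9, w)))
Mul(-648, Add(Function('A')(-29, 26), 1485)) = Mul(-648, Add(Add(-144, Pow(-29, 2), Mul(-7, -29)), 1485)) = Mul(-648, Add(Add(-144, 841, 203), 1485)) = Mul(-648, Add(900, 1485)) = Mul(-648, 2385) = -1545480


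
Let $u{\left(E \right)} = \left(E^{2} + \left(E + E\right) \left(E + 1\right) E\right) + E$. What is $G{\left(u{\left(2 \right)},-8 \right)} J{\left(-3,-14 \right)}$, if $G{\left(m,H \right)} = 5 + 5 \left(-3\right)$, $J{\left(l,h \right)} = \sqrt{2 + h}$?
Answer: $- 20 i \sqrt{3} \approx - 34.641 i$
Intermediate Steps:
$u{\left(E \right)} = E + E^{2} + 2 E^{2} \left(1 + E\right)$ ($u{\left(E \right)} = \left(E^{2} + 2 E \left(1 + E\right) E\right) + E = \left(E^{2} + 2 E^{2} \left(1 + E\right)\right) + E = E + E^{2} + 2 E^{2} \left(1 + E\right)$)
$G{\left(m,H \right)} = -10$ ($G{\left(m,H \right)} = 5 - 15 = -10$)
$G{\left(u{\left(2 \right)},-8 \right)} J{\left(-3,-14 \right)} = - 10 \sqrt{2 - 14} = - 10 \sqrt{-12} = - 10 \cdot 2 i \sqrt{3} = - 20 i \sqrt{3}$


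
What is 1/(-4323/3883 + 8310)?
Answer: 353/2933037 ≈ 0.00012035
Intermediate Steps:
1/(-4323/3883 + 8310) = 1/(-4323*1/3883 + 8310) = 1/(-393/353 + 8310) = 1/(2933037/353) = 353/2933037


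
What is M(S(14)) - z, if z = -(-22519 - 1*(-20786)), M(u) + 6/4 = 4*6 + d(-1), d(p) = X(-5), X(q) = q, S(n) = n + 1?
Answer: -3431/2 ≈ -1715.5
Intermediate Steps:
S(n) = 1 + n
d(p) = -5
M(u) = 35/2 (M(u) = -3/2 + (4*6 - 5) = -3/2 + (24 - 5) = -3/2 + 19 = 35/2)
z = 1733 (z = -(-22519 + 20786) = -1*(-1733) = 1733)
M(S(14)) - z = 35/2 - 1*1733 = 35/2 - 1733 = -3431/2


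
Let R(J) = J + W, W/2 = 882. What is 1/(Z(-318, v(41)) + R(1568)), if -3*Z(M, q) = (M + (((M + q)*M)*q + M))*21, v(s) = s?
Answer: -1/25272898 ≈ -3.9568e-8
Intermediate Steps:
W = 1764 (W = 2*882 = 1764)
R(J) = 1764 + J (R(J) = J + 1764 = 1764 + J)
Z(M, q) = -14*M - 7*M*q*(M + q) (Z(M, q) = -(M + (((M + q)*M)*q + M))*21/3 = -(M + ((M*(M + q))*q + M))*21/3 = -(M + (M*q*(M + q) + M))*21/3 = -(M + (M + M*q*(M + q)))*21/3 = -(2*M + M*q*(M + q))*21/3 = -(42*M + 21*M*q*(M + q))/3 = -14*M - 7*M*q*(M + q))
1/(Z(-318, v(41)) + R(1568)) = 1/(-7*(-318)*(2 + 41**2 - 318*41) + (1764 + 1568)) = 1/(-7*(-318)*(2 + 1681 - 13038) + 3332) = 1/(-7*(-318)*(-11355) + 3332) = 1/(-25276230 + 3332) = 1/(-25272898) = -1/25272898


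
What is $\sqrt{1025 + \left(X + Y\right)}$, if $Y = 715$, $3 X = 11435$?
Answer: $\frac{\sqrt{49965}}{3} \approx 74.51$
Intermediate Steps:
$X = \frac{11435}{3}$ ($X = \frac{1}{3} \cdot 11435 = \frac{11435}{3} \approx 3811.7$)
$\sqrt{1025 + \left(X + Y\right)} = \sqrt{1025 + \left(\frac{11435}{3} + 715\right)} = \sqrt{1025 + \frac{13580}{3}} = \sqrt{\frac{16655}{3}} = \frac{\sqrt{49965}}{3}$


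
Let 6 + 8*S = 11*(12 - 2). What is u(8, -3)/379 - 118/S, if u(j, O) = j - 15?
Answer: -44813/4927 ≈ -9.0954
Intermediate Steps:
S = 13 (S = -3/4 + (11*(12 - 2))/8 = -3/4 + (11*10)/8 = -3/4 + (1/8)*110 = -3/4 + 55/4 = 13)
u(j, O) = -15 + j
u(8, -3)/379 - 118/S = (-15 + 8)/379 - 118/13 = -7*1/379 - 118*1/13 = -7/379 - 118/13 = -44813/4927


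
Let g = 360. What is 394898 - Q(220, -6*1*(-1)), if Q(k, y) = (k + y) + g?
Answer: 394312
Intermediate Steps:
Q(k, y) = 360 + k + y (Q(k, y) = (k + y) + 360 = 360 + k + y)
394898 - Q(220, -6*1*(-1)) = 394898 - (360 + 220 - 6*1*(-1)) = 394898 - (360 + 220 - 6*(-1)) = 394898 - (360 + 220 + 6) = 394898 - 1*586 = 394898 - 586 = 394312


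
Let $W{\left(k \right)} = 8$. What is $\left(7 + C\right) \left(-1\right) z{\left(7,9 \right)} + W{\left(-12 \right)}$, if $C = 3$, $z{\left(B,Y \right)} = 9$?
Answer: $-82$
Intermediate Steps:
$\left(7 + C\right) \left(-1\right) z{\left(7,9 \right)} + W{\left(-12 \right)} = \left(7 + 3\right) \left(-1\right) 9 + 8 = 10 \left(-1\right) 9 + 8 = \left(-10\right) 9 + 8 = -90 + 8 = -82$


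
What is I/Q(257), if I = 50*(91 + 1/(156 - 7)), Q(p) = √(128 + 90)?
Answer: 339000*√218/16241 ≈ 308.19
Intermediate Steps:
Q(p) = √218
I = 678000/149 (I = 50*(91 + 1/149) = 50*(13560/149) = 678000/149 ≈ 4550.3)
I/Q(257) = 678000/(149*(√218)) = 678000*(√218/218)/149 = 339000*√218/16241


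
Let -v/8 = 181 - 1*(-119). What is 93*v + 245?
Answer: -222955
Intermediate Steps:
v = -2400 (v = -8*(181 - 1*(-119)) = -8*(181 + 119) = -8*300 = -2400)
93*v + 245 = 93*(-2400) + 245 = -223200 + 245 = -222955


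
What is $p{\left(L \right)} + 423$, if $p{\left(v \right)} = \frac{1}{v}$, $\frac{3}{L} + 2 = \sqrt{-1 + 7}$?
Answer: $\frac{1267}{3} + \frac{\sqrt{6}}{3} \approx 423.15$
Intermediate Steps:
$L = \frac{3}{-2 + \sqrt{6}}$ ($L = \frac{3}{-2 + \sqrt{-1 + 7}} = \frac{3}{-2 + \sqrt{6}} \approx 6.6742$)
$p{\left(L \right)} + 423 = \frac{1}{3 + \frac{3 \sqrt{6}}{2}} + 423 = 423 + \frac{1}{3 + \frac{3 \sqrt{6}}{2}}$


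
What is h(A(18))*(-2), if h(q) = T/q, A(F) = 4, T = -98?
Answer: 49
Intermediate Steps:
h(q) = -98/q
h(A(18))*(-2) = -98/4*(-2) = -98*¼*(-2) = -49/2*(-2) = 49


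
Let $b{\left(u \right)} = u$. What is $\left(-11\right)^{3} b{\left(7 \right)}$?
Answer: $-9317$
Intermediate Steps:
$\left(-11\right)^{3} b{\left(7 \right)} = \left(-11\right)^{3} \cdot 7 = \left(-1331\right) 7 = -9317$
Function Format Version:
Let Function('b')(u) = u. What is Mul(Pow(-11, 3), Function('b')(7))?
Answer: -9317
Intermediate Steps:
Mul(Pow(-11, 3), Function('b')(7)) = Mul(Pow(-11, 3), 7) = Mul(-1331, 7) = -9317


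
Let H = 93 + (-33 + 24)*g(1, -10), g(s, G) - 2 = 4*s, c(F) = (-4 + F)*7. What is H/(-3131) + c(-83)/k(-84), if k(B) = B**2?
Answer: -103903/1052016 ≈ -0.098766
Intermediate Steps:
c(F) = -28 + 7*F
g(s, G) = 2 + 4*s
H = 39 (H = 93 + (-33 + 24)*(2 + 4*1) = 93 - 9*(2 + 4) = 93 - 9*6 = 93 - 54 = 39)
H/(-3131) + c(-83)/k(-84) = 39/(-3131) + (-28 + 7*(-83))/((-84)**2) = 39*(-1/3131) + (-28 - 581)/7056 = -39/3131 - 609*1/7056 = -39/3131 - 29/336 = -103903/1052016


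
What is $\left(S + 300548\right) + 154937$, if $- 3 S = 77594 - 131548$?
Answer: $\frac{1420409}{3} \approx 4.7347 \cdot 10^{5}$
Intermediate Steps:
$S = \frac{53954}{3}$ ($S = - \frac{77594 - 131548}{3} = \left(- \frac{1}{3}\right) \left(-53954\right) = \frac{53954}{3} \approx 17985.0$)
$\left(S + 300548\right) + 154937 = \left(\frac{53954}{3} + 300548\right) + 154937 = \frac{955598}{3} + 154937 = \frac{1420409}{3}$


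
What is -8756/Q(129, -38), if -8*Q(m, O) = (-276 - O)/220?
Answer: -7705280/119 ≈ -64750.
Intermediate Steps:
Q(m, O) = 69/440 + O/1760 (Q(m, O) = -(-276 - O)/(8*220) = -(-69/55 - O/220)/8 = 69/440 + O/1760)
-8756/Q(129, -38) = -8756/(69/440 + (1/1760)*(-38)) = -8756/(69/440 - 19/880) = -8756/119/880 = -8756*880/119 = -7705280/119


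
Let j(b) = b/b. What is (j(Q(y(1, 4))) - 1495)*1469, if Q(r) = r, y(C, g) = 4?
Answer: -2194686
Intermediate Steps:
j(b) = 1
(j(Q(y(1, 4))) - 1495)*1469 = (1 - 1495)*1469 = -1494*1469 = -2194686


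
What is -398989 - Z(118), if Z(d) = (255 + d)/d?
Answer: -47081075/118 ≈ -3.9899e+5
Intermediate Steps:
Z(d) = (255 + d)/d
-398989 - Z(118) = -398989 - (255 + 118)/118 = -398989 - 373/118 = -47081075/118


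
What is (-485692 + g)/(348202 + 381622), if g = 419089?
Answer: -66603/729824 ≈ -0.091259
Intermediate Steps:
(-485692 + g)/(348202 + 381622) = (-485692 + 419089)/(348202 + 381622) = -66603/729824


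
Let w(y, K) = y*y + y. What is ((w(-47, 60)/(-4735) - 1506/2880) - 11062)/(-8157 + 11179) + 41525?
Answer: 57037046500031/1373680320 ≈ 41521.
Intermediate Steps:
w(y, K) = y + y**2 (w(y, K) = y**2 + y = y + y**2)
((w(-47, 60)/(-4735) - 1506/2880) - 11062)/(-8157 + 11179) + 41525 = ((-47*(1 - 47)/(-4735) - 1506/2880) - 11062)/(-8157 + 11179) + 41525 = ((-47*(-46)*(-1/4735) - 1506*1/2880) - 11062)/3022 + 41525 = ((2162*(-1/4735) - 251/480) - 11062)*(1/3022) + 41525 = ((-2162/4735 - 251/480) - 11062)*(1/3022) + 41525 = (-445249/454560 - 11062)*(1/3022) + 41525 = -5028787969/454560*1/3022 + 41525 = -5028787969/1373680320 + 41525 = 57037046500031/1373680320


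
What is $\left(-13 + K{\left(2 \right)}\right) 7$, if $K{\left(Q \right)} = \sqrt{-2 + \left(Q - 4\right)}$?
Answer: $-91 + 14 i \approx -91.0 + 14.0 i$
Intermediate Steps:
$K{\left(Q \right)} = \sqrt{-6 + Q}$ ($K{\left(Q \right)} = \sqrt{-2 + \left(-4 + Q\right)} = \sqrt{-6 + Q}$)
$\left(-13 + K{\left(2 \right)}\right) 7 = \left(-13 + \sqrt{-6 + 2}\right) 7 = \left(-13 + \sqrt{-4}\right) 7 = \left(-13 + 2 i\right) 7 = -91 + 14 i$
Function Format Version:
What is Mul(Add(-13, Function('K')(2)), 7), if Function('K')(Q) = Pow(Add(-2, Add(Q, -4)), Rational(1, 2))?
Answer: Add(-91, Mul(14, I)) ≈ Add(-91.000, Mul(14.000, I))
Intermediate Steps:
Function('K')(Q) = Pow(Add(-6, Q), Rational(1, 2)) (Function('K')(Q) = Pow(Add(-2, Add(-4, Q)), Rational(1, 2)) = Pow(Add(-6, Q), Rational(1, 2)))
Mul(Add(-13, Function('K')(2)), 7) = Mul(Add(-13, Pow(Add(-6, 2), Rational(1, 2))), 7) = Mul(Add(-13, Pow(-4, Rational(1, 2))), 7) = Mul(Add(-13, Mul(2, I)), 7) = Add(-91, Mul(14, I))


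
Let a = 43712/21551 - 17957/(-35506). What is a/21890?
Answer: 1939029579/16750004853340 ≈ 0.00011576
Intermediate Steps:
a = 1939029579/765189806 (a = 43712*(1/21551) - 17957*(-1/35506) = 43712/21551 + 17957/35506 = 1939029579/765189806 ≈ 2.5340)
a/21890 = (1939029579/765189806)/21890 = (1939029579/765189806)*(1/21890) = 1939029579/16750004853340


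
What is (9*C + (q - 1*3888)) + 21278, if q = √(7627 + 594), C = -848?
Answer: 9758 + √8221 ≈ 9848.7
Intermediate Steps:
q = √8221 ≈ 90.670
(9*C + (q - 1*3888)) + 21278 = (9*(-848) + (√8221 - 1*3888)) + 21278 = (-7632 + (√8221 - 3888)) + 21278 = (-7632 + (-3888 + √8221)) + 21278 = (-11520 + √8221) + 21278 = 9758 + √8221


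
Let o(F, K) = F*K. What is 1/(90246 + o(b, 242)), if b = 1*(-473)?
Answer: -1/24220 ≈ -4.1288e-5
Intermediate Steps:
b = -473
1/(90246 + o(b, 242)) = 1/(90246 - 473*242) = 1/(90246 - 114466) = 1/(-24220) = -1/24220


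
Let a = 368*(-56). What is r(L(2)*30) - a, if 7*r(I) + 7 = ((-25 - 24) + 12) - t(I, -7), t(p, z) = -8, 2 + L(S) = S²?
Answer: 144220/7 ≈ 20603.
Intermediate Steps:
L(S) = -2 + S²
a = -20608
r(I) = -36/7 (r(I) = -1 + (((-25 - 24) + 12) - 1*(-8))/7 = -1 + ((-49 + 12) + 8)/7 = -1 + (-37 + 8)/7 = -1 + (⅐)*(-29) = -1 - 29/7 = -36/7)
r(L(2)*30) - a = -36/7 - 1*(-20608) = -36/7 + 20608 = 144220/7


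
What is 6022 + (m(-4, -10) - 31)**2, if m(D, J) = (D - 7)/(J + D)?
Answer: 1359241/196 ≈ 6934.9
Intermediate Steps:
m(D, J) = (-7 + D)/(D + J)
6022 + (m(-4, -10) - 31)**2 = 6022 + ((-7 - 4)/(-4 - 10) - 31)**2 = 6022 + (-11/(-14) - 31)**2 = 6022 + (-1/14*(-11) - 31)**2 = 6022 + (11/14 - 31)**2 = 6022 + (-423/14)**2 = 6022 + 178929/196 = 1359241/196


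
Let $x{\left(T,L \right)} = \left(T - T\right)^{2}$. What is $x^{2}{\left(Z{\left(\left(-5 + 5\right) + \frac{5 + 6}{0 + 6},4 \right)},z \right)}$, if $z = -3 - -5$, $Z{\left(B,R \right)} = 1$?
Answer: $0$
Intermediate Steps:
$z = 2$ ($z = -3 + 5 = 2$)
$x{\left(T,L \right)} = 0$ ($x{\left(T,L \right)} = 0^{2} = 0$)
$x^{2}{\left(Z{\left(\left(-5 + 5\right) + \frac{5 + 6}{0 + 6},4 \right)},z \right)} = 0^{2} = 0$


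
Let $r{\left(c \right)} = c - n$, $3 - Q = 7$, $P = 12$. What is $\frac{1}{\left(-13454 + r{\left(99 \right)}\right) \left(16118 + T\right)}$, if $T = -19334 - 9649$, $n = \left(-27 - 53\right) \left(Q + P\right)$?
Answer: $\frac{1}{163578475} \approx 6.1133 \cdot 10^{-9}$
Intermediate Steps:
$Q = -4$ ($Q = 3 - 7 = -4$)
$n = -640$ ($n = \left(-27 - 53\right) \left(-4 + 12\right) = \left(-80\right) 8 = -640$)
$T = -28983$
$r{\left(c \right)} = 640 + c$ ($r{\left(c \right)} = c - -640 = c + 640 = 640 + c$)
$\frac{1}{\left(-13454 + r{\left(99 \right)}\right) \left(16118 + T\right)} = \frac{1}{\left(-13454 + \left(640 + 99\right)\right) \left(16118 - 28983\right)} = \frac{1}{\left(-13454 + 739\right) \left(-12865\right)} = \frac{1}{\left(-12715\right) \left(-12865\right)} = \frac{1}{163578475}$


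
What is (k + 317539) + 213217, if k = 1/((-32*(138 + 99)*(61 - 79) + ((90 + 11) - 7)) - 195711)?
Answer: 31370333379/59105 ≈ 5.3076e+5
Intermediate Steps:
k = -1/59105 (k = 1/((-7584*(-18) + (101 - 7)) - 195711) = 1/((-32*(-4266) + 94) - 195711) = 1/((136512 + 94) - 195711) = 1/(136606 - 195711) = 1/(-59105) = -1/59105 ≈ -1.6919e-5)
(k + 317539) + 213217 = (-1/59105 + 317539) + 213217 = 18768142594/59105 + 213217 = 31370333379/59105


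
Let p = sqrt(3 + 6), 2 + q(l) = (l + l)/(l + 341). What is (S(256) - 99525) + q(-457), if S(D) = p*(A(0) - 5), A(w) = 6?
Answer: -5771935/58 ≈ -99516.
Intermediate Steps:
q(l) = -2 + 2*l/(341 + l) (q(l) = -2 + (l + l)/(l + 341) = -2 + (2*l)/(341 + l) = -2 + 2*l/(341 + l))
p = 3 (p = sqrt(9) = 3)
S(D) = 3 (S(D) = 3*(6 - 5) = 3*1 = 3)
(S(256) - 99525) + q(-457) = (3 - 99525) - 682/(341 - 457) = -99522 - 682/(-116) = -99522 - 682*(-1/116) = -99522 + 341/58 = -5771935/58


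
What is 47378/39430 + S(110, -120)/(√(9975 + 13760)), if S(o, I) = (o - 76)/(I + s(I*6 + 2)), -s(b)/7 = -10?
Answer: 23689/19715 - 17*√23735/593375 ≈ 1.1972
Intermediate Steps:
s(b) = 70 (s(b) = -7*(-10) = 70)
S(o, I) = (-76 + o)/(70 + I) (S(o, I) = (o - 76)/(I + 70) = (-76 + o)/(70 + I))
47378/39430 + S(110, -120)/(√(9975 + 13760)) = 47378/39430 + ((-76 + 110)/(70 - 120))/(√(9975 + 13760)) = 47378*(1/39430) + (34/(-50))/(√23735) = 23689/19715 + (-1/50*34)*(√23735/23735) = 23689/19715 - 17*√23735/593375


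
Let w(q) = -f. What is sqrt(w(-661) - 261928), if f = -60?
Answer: 2*I*sqrt(65467) ≈ 511.73*I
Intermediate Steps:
w(q) = 60 (w(q) = -1*(-60) = 60)
sqrt(w(-661) - 261928) = sqrt(60 - 261928) = sqrt(-261868) = 2*I*sqrt(65467)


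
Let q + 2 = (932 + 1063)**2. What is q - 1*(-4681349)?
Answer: 8661372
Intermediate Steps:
q = 3980023 (q = -2 + (932 + 1063)**2 = -2 + 1995**2 = -2 + 3980025 = 3980023)
q - 1*(-4681349) = 3980023 - 1*(-4681349) = 3980023 + 4681349 = 8661372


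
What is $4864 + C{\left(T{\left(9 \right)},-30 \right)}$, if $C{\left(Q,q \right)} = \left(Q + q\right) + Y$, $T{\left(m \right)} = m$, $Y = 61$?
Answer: $4904$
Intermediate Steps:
$C{\left(Q,q \right)} = 61 + Q + q$ ($C{\left(Q,q \right)} = \left(Q + q\right) + 61 = 61 + Q + q$)
$4864 + C{\left(T{\left(9 \right)},-30 \right)} = 4864 + \left(61 + 9 - 30\right) = 4864 + 40 = 4904$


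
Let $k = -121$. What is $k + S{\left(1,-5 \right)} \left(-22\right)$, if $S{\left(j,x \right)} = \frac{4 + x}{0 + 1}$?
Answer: $-99$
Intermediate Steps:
$S{\left(j,x \right)} = 4 + x$ ($S{\left(j,x \right)} = \frac{4 + x}{1} = \left(4 + x\right) 1 = 4 + x$)
$k + S{\left(1,-5 \right)} \left(-22\right) = -121 + \left(4 - 5\right) \left(-22\right) = -121 - -22 = -121 + 22 = -99$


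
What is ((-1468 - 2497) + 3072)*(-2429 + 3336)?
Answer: -809951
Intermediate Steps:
((-1468 - 2497) + 3072)*(-2429 + 3336) = (-3965 + 3072)*907 = -893*907 = -809951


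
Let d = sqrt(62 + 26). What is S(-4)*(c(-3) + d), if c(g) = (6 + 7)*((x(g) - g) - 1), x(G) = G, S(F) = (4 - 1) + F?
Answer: 13 - 2*sqrt(22) ≈ 3.6192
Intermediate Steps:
S(F) = 3 + F
c(g) = -13 (c(g) = (6 + 7)*((g - g) - 1) = 13*(0 - 1) = 13*(-1) = -13)
d = 2*sqrt(22) (d = sqrt(88) = 2*sqrt(22) ≈ 9.3808)
S(-4)*(c(-3) + d) = (3 - 4)*(-13 + 2*sqrt(22)) = -(-13 + 2*sqrt(22)) = 13 - 2*sqrt(22)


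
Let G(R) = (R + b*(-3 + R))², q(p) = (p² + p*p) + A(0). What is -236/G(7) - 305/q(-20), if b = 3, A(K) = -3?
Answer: -298197/287717 ≈ -1.0364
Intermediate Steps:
q(p) = -3 + 2*p² (q(p) = (p² + p*p) - 3 = (p² + p²) - 3 = 2*p² - 3 = -3 + 2*p²)
G(R) = (-9 + 4*R)² (G(R) = (R + 3*(-3 + R))² = (R + (-9 + 3*R))² = (-9 + 4*R)²)
-236/G(7) - 305/q(-20) = -236/(-9 + 4*7)² - 305/(-3 + 2*(-20)²) = -236/(-9 + 28)² - 305/(-3 + 2*400) = -236/(19²) - 305/(-3 + 800) = -236/361 - 305/797 = -298197/287717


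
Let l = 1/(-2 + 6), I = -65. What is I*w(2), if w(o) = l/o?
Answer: -65/8 ≈ -8.1250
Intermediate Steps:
l = ¼ (l = 1/4 = ¼ ≈ 0.25000)
w(o) = 1/(4*o)
I*w(2) = -65/(4*2) = -65*⅛ = -65/8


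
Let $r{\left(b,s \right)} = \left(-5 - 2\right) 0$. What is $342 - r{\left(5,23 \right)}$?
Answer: $342$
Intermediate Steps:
$r{\left(b,s \right)} = 0$ ($r{\left(b,s \right)} = \left(-7\right) 0 = 0$)
$342 - r{\left(5,23 \right)} = 342 - 0 = 342 + 0 = 342$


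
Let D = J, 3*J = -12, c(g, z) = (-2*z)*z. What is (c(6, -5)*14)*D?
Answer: 2800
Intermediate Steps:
c(g, z) = -2*z²
J = -4 (J = (⅓)*(-12) = -4)
D = -4
(c(6, -5)*14)*D = (-2*(-5)²*14)*(-4) = (-2*25*14)*(-4) = -50*14*(-4) = -700*(-4) = 2800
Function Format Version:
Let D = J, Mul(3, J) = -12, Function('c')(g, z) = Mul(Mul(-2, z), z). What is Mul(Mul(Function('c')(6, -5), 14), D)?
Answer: 2800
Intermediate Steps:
Function('c')(g, z) = Mul(-2, Pow(z, 2))
J = -4 (J = Mul(Rational(1, 3), -12) = -4)
D = -4
Mul(Mul(Function('c')(6, -5), 14), D) = Mul(Mul(Mul(-2, Pow(-5, 2)), 14), -4) = Mul(Mul(Mul(-2, 25), 14), -4) = Mul(Mul(-50, 14), -4) = Mul(-700, -4) = 2800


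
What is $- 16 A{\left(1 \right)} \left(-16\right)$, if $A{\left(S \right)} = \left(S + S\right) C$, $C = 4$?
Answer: $2048$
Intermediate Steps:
$A{\left(S \right)} = 8 S$ ($A{\left(S \right)} = \left(S + S\right) 4 = 2 S 4 = 8 S$)
$- 16 A{\left(1 \right)} \left(-16\right) = - 16 \cdot 8 \cdot 1 \left(-16\right) = \left(-16\right) 8 \left(-16\right) = \left(-128\right) \left(-16\right) = 2048$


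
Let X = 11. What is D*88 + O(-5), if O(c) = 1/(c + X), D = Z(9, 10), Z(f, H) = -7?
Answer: -3695/6 ≈ -615.83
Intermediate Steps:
D = -7
O(c) = 1/(11 + c) (O(c) = 1/(c + 11) = 1/(11 + c))
D*88 + O(-5) = -7*88 + 1/(11 - 5) = -616 + 1/6 = -616 + ⅙ = -3695/6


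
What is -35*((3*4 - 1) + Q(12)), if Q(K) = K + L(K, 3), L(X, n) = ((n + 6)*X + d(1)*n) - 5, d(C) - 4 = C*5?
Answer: -5355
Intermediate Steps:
d(C) = 4 + 5*C (d(C) = 4 + C*5 = 4 + 5*C)
L(X, n) = -5 + 9*n + X*(6 + n) (L(X, n) = ((n + 6)*X + (4 + 5*1)*n) - 5 = ((6 + n)*X + (4 + 5)*n) - 5 = (X*(6 + n) + 9*n) - 5 = (9*n + X*(6 + n)) - 5 = -5 + 9*n + X*(6 + n))
Q(K) = 22 + 10*K (Q(K) = K + (-5 + 6*K + 9*3 + K*3) = K + (-5 + 6*K + 27 + 3*K) = K + (22 + 9*K) = 22 + 10*K)
-35*((3*4 - 1) + Q(12)) = -35*((3*4 - 1) + (22 + 10*12)) = -35*((12 - 1) + (22 + 120)) = -35*(11 + 142) = -35*153 = -5355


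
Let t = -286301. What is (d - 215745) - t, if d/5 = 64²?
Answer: 91036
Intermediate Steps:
d = 20480 (d = 5*64² = 5*4096 = 20480)
(d - 215745) - t = (20480 - 215745) - 1*(-286301) = -195265 + 286301 = 91036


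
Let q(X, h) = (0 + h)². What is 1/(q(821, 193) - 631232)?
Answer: -1/593983 ≈ -1.6835e-6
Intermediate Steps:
q(X, h) = h²
1/(q(821, 193) - 631232) = 1/(193² - 631232) = 1/(37249 - 631232) = 1/(-593983) = -1/593983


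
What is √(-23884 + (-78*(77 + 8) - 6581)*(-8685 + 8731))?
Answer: I*√631590 ≈ 794.73*I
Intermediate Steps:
√(-23884 + (-78*(77 + 8) - 6581)*(-8685 + 8731)) = √(-23884 + (-78*85 - 6581)*46) = √(-23884 + (-6630 - 6581)*46) = √(-23884 - 13211*46) = √(-23884 - 607706) = √(-631590) = I*√631590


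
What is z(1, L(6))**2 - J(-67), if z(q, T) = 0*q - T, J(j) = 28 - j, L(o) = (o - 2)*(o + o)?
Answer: 2209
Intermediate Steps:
L(o) = 2*o*(-2 + o) (L(o) = (-2 + o)*(2*o) = 2*o*(-2 + o))
z(q, T) = -T (z(q, T) = 0 - T = -T)
z(1, L(6))**2 - J(-67) = (-2*6*(-2 + 6))**2 - (28 - 1*(-67)) = (-2*6*4)**2 - (28 + 67) = (-1*48)**2 - 1*95 = (-48)**2 - 95 = 2304 - 95 = 2209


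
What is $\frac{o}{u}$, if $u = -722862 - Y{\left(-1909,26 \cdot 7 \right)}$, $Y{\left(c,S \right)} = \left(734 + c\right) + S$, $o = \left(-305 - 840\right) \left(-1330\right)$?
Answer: $- \frac{1522850}{721869} \approx -2.1096$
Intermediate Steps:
$o = 1522850$ ($o = \left(-1145\right) \left(-1330\right) = 1522850$)
$Y{\left(c,S \right)} = 734 + S + c$
$u = -721869$ ($u = -722862 - \left(734 + 26 \cdot 7 - 1909\right) = -722862 - \left(734 + 182 - 1909\right) = -722862 - -993 = -722862 + 993 = -721869$)
$\frac{o}{u} = \frac{1522850}{-721869} = 1522850 \left(- \frac{1}{721869}\right) = - \frac{1522850}{721869}$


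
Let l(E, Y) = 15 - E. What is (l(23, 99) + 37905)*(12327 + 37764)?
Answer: 1898298627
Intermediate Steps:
(l(23, 99) + 37905)*(12327 + 37764) = ((15 - 1*23) + 37905)*(12327 + 37764) = ((15 - 23) + 37905)*50091 = (-8 + 37905)*50091 = 37897*50091 = 1898298627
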